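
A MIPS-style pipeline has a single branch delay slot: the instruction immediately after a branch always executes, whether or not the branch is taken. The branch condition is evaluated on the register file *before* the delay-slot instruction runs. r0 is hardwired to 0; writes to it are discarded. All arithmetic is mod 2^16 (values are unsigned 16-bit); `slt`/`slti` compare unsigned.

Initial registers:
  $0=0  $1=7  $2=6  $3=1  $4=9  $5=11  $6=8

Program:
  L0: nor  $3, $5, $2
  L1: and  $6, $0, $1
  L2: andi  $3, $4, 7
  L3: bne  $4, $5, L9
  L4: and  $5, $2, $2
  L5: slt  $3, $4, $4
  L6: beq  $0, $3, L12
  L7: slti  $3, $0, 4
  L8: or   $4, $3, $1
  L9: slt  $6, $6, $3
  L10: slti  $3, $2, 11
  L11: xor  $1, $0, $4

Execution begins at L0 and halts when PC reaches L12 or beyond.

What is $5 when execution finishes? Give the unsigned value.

6

PC=0  nor  $3, $5, $2        | $0=0 $1=7 $2=6 $3=65520 $4=9 $5=11 $6=8
PC=1  and  $6, $0, $1        | $0=0 $1=7 $2=6 $3=65520 $4=9 $5=11 $6=0
PC=2  andi  $3, $4, 7        | $0=0 $1=7 $2=6 $3=1 $4=9 $5=11 $6=0
PC=3  bne  $4, $5, L9        | $0=0 $1=7 $2=6 $3=1 $4=9 $5=11 $6=0  [TAKEN]
PC=4  and  $5, $2, $2        | $0=0 $1=7 $2=6 $3=1 $4=9 $5=6 $6=0
PC=9  slt  $6, $6, $3        | $0=0 $1=7 $2=6 $3=1 $4=9 $5=6 $6=1
PC=10 slti  $3, $2, 11       | $0=0 $1=7 $2=6 $3=1 $4=9 $5=6 $6=1
PC=11 xor  $1, $0, $4        | $0=0 $1=9 $2=6 $3=1 $4=9 $5=6 $6=1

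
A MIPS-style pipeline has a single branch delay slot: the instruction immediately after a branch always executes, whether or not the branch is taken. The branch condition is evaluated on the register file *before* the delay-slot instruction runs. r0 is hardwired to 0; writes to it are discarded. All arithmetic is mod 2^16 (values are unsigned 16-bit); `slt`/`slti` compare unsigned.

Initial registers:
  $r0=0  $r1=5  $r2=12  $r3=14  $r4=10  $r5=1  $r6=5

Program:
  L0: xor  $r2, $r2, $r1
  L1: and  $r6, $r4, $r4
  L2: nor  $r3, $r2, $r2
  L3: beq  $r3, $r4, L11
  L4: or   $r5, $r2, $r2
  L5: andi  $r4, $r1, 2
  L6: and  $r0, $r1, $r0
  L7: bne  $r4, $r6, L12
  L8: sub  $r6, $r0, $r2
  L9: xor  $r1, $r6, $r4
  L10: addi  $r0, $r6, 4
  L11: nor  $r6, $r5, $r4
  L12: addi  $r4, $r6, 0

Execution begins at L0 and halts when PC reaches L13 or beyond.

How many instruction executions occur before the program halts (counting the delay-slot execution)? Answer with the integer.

10

  step pc=0: xor  $r2, $r2, $r1  regs=(0,5,9,14,10,1,5)
  step pc=1: and  $r6, $r4, $r4  regs=(0,5,9,14,10,1,10)
  step pc=2: nor  $r3, $r2, $r2  regs=(0,5,9,65526,10,1,10)
  step pc=3: beq  $r3, $r4, L11  cond=F  regs=(0,5,9,65526,10,1,10)
  step pc=4: or   $r5, $r2, $r2  regs=(0,5,9,65526,10,9,10)
  step pc=5: andi  $r4, $r1, 2  regs=(0,5,9,65526,0,9,10)
  step pc=6: and  $r0, $r1, $r0  regs=(0,5,9,65526,0,9,10)
  step pc=7: bne  $r4, $r6, L12  cond=T  regs=(0,5,9,65526,0,9,10)
  step pc=8: sub  $r6, $r0, $r2  regs=(0,5,9,65526,0,9,65527)
  step pc=12: addi  $r4, $r6, 0  regs=(0,5,9,65526,65527,9,65527)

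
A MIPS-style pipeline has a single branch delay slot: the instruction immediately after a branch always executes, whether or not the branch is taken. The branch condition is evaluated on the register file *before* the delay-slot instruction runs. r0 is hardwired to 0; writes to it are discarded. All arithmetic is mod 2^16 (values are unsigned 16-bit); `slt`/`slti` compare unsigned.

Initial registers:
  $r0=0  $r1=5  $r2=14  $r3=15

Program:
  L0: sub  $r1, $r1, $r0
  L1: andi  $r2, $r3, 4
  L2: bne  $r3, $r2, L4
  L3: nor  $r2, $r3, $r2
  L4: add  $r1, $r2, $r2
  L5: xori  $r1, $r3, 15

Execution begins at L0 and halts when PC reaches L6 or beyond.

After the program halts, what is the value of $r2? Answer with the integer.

65520

#0 sub  $r1, $r1, $r0 ; 0/5/14/15
#1 andi  $r2, $r3, 4 ; 0/5/4/15
#2 bne  $r3, $r2, L4 ; 0/5/4/15 ; →target
#3 nor  $r2, $r3, $r2 ; 0/5/65520/15
#4 add  $r1, $r2, $r2 ; 0/65504/65520/15
#5 xori  $r1, $r3, 15 ; 0/0/65520/15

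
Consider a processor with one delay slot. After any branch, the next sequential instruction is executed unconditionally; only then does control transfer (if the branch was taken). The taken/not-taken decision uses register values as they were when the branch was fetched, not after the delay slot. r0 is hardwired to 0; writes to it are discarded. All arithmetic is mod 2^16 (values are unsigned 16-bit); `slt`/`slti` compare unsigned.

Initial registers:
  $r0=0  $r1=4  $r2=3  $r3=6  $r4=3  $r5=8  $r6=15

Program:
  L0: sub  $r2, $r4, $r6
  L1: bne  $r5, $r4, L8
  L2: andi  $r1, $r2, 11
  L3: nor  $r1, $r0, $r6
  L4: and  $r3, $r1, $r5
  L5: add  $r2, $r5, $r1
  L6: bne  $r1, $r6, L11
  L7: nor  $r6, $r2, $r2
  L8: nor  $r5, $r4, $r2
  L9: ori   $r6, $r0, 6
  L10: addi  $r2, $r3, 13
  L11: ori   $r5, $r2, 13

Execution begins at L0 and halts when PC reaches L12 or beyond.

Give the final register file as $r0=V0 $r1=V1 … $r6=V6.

$r0=0 $r1=0 $r2=19 $r3=6 $r4=3 $r5=31 $r6=6

#0 sub  $r2, $r4, $r6 ; 0/4/65524/6/3/8/15
#1 bne  $r5, $r4, L8 ; 0/4/65524/6/3/8/15 ; →target
#2 andi  $r1, $r2, 11 ; 0/0/65524/6/3/8/15
#8 nor  $r5, $r4, $r2 ; 0/0/65524/6/3/8/15
#9 ori   $r6, $r0, 6 ; 0/0/65524/6/3/8/6
#10 addi  $r2, $r3, 13 ; 0/0/19/6/3/8/6
#11 ori   $r5, $r2, 13 ; 0/0/19/6/3/31/6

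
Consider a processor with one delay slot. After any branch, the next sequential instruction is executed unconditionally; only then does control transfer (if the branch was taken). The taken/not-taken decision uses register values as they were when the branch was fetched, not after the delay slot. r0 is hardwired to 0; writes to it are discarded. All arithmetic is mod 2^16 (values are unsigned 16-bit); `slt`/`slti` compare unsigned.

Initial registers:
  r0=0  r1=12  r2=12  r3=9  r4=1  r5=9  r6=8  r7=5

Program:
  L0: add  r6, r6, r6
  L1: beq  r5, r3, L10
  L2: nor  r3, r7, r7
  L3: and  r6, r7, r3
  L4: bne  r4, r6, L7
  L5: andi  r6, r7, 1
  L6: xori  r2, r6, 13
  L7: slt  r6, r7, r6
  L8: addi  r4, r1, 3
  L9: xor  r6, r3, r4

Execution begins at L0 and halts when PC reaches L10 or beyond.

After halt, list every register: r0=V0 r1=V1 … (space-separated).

  step pc=0: add  r6, r6, r6  regs=(0,12,12,9,1,9,16,5)
  step pc=1: beq  r5, r3, L10  cond=T  regs=(0,12,12,9,1,9,16,5)
  step pc=2: nor  r3, r7, r7  regs=(0,12,12,65530,1,9,16,5)

r0=0 r1=12 r2=12 r3=65530 r4=1 r5=9 r6=16 r7=5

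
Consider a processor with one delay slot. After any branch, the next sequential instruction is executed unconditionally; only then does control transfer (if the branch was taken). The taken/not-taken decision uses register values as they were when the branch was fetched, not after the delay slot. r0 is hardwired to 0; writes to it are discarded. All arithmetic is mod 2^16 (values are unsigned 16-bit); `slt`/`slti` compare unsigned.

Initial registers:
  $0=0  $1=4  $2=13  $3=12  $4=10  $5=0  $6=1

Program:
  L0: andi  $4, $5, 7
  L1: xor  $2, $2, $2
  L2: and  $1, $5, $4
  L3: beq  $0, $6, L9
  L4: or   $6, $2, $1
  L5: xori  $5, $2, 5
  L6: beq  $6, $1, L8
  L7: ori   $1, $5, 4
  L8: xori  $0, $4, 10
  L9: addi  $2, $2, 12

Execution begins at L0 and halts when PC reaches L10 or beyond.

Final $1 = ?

[0] andi  $4, $5, 7  →  {$0:0, $1:4, $2:13, $3:12, $4:0, $5:0, $6:1}
[1] xor  $2, $2, $2  →  {$0:0, $1:4, $2:0, $3:12, $4:0, $5:0, $6:1}
[2] and  $1, $5, $4  →  {$0:0, $1:0, $2:0, $3:12, $4:0, $5:0, $6:1}
[3] beq  $0, $6, L9  →  {$0:0, $1:0, $2:0, $3:12, $4:0, $5:0, $6:1}  ⟨branch fallthrough⟩
[4] or   $6, $2, $1  →  {$0:0, $1:0, $2:0, $3:12, $4:0, $5:0, $6:0}
[5] xori  $5, $2, 5  →  {$0:0, $1:0, $2:0, $3:12, $4:0, $5:5, $6:0}
[6] beq  $6, $1, L8  →  {$0:0, $1:0, $2:0, $3:12, $4:0, $5:5, $6:0}  ⟨branch taken⟩
[7] ori   $1, $5, 4  →  {$0:0, $1:5, $2:0, $3:12, $4:0, $5:5, $6:0}
[8] xori  $0, $4, 10  →  {$0:0, $1:5, $2:0, $3:12, $4:0, $5:5, $6:0}
[9] addi  $2, $2, 12  →  {$0:0, $1:5, $2:12, $3:12, $4:0, $5:5, $6:0}

5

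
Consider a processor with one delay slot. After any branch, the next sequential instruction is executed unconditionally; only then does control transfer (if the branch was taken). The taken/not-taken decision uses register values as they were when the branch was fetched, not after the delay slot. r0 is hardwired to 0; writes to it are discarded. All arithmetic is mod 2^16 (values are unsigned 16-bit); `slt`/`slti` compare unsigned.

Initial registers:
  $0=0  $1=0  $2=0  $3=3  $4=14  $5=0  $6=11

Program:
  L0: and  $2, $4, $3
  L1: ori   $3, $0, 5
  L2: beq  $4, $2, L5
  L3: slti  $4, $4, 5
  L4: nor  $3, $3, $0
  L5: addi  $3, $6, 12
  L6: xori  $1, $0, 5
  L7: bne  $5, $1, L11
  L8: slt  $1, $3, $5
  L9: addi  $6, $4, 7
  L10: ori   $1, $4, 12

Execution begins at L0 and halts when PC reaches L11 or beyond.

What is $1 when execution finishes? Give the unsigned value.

0

  step pc=0: and  $2, $4, $3  regs=(0,0,2,3,14,0,11)
  step pc=1: ori   $3, $0, 5  regs=(0,0,2,5,14,0,11)
  step pc=2: beq  $4, $2, L5  cond=F  regs=(0,0,2,5,14,0,11)
  step pc=3: slti  $4, $4, 5  regs=(0,0,2,5,0,0,11)
  step pc=4: nor  $3, $3, $0  regs=(0,0,2,65530,0,0,11)
  step pc=5: addi  $3, $6, 12  regs=(0,0,2,23,0,0,11)
  step pc=6: xori  $1, $0, 5  regs=(0,5,2,23,0,0,11)
  step pc=7: bne  $5, $1, L11  cond=T  regs=(0,5,2,23,0,0,11)
  step pc=8: slt  $1, $3, $5  regs=(0,0,2,23,0,0,11)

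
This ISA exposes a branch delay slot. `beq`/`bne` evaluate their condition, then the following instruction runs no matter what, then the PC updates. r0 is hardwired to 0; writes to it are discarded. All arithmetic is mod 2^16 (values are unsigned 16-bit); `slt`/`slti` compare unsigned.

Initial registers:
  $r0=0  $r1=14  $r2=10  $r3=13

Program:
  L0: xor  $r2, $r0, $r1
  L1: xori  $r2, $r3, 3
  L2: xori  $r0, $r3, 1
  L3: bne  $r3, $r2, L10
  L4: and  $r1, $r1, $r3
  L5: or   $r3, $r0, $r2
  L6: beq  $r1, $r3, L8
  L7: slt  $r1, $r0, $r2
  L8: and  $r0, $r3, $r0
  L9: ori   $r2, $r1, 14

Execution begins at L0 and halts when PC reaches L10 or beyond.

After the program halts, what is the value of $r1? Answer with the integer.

12

PC=0  xor  $r2, $r0, $r1     | $r0=0 $r1=14 $r2=14 $r3=13
PC=1  xori  $r2, $r3, 3      | $r0=0 $r1=14 $r2=14 $r3=13
PC=2  xori  $r0, $r3, 1      | $r0=0 $r1=14 $r2=14 $r3=13
PC=3  bne  $r3, $r2, L10     | $r0=0 $r1=14 $r2=14 $r3=13  [TAKEN]
PC=4  and  $r1, $r1, $r3     | $r0=0 $r1=12 $r2=14 $r3=13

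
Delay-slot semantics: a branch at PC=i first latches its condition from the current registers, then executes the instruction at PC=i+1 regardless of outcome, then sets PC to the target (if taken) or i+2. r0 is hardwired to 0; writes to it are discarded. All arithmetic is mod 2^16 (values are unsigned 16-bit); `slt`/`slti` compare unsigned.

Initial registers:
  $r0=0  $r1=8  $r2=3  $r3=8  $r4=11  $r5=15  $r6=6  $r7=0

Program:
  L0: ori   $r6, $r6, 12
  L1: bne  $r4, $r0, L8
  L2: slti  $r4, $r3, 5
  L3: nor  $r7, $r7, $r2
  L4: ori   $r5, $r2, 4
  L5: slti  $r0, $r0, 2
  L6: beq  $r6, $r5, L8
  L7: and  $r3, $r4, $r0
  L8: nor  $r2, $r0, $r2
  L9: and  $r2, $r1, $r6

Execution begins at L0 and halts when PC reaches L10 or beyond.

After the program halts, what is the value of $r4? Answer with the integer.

0

PC=0  ori   $r6, $r6, 12     | $r0=0 $r1=8 $r2=3 $r3=8 $r4=11 $r5=15 $r6=14 $r7=0
PC=1  bne  $r4, $r0, L8      | $r0=0 $r1=8 $r2=3 $r3=8 $r4=11 $r5=15 $r6=14 $r7=0  [TAKEN]
PC=2  slti  $r4, $r3, 5      | $r0=0 $r1=8 $r2=3 $r3=8 $r4=0 $r5=15 $r6=14 $r7=0
PC=8  nor  $r2, $r0, $r2     | $r0=0 $r1=8 $r2=65532 $r3=8 $r4=0 $r5=15 $r6=14 $r7=0
PC=9  and  $r2, $r1, $r6     | $r0=0 $r1=8 $r2=8 $r3=8 $r4=0 $r5=15 $r6=14 $r7=0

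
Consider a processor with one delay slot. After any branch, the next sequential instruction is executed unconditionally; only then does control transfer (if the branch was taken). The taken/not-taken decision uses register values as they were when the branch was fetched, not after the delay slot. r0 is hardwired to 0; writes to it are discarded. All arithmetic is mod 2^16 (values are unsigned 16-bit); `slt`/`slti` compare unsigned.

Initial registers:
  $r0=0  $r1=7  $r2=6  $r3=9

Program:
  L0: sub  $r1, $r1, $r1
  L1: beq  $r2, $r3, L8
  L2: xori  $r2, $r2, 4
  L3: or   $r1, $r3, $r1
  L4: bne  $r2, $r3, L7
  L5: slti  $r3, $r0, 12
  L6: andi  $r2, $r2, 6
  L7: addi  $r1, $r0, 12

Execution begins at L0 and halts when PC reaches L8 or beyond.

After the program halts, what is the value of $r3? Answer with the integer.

1

  step pc=0: sub  $r1, $r1, $r1  regs=(0,0,6,9)
  step pc=1: beq  $r2, $r3, L8  cond=F  regs=(0,0,6,9)
  step pc=2: xori  $r2, $r2, 4  regs=(0,0,2,9)
  step pc=3: or   $r1, $r3, $r1  regs=(0,9,2,9)
  step pc=4: bne  $r2, $r3, L7  cond=T  regs=(0,9,2,9)
  step pc=5: slti  $r3, $r0, 12  regs=(0,9,2,1)
  step pc=7: addi  $r1, $r0, 12  regs=(0,12,2,1)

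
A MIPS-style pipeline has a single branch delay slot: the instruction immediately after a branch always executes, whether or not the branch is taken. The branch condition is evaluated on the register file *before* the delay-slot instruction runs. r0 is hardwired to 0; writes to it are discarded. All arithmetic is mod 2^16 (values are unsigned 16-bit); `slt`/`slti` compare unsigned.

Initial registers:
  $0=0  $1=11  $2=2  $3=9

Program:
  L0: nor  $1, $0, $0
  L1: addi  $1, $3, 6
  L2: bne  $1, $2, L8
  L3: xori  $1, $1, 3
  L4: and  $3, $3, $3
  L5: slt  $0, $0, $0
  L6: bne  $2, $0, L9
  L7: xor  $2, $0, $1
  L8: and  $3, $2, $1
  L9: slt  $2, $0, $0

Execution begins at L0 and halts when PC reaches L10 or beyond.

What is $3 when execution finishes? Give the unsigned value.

0

#0 nor  $1, $0, $0 ; 0/65535/2/9
#1 addi  $1, $3, 6 ; 0/15/2/9
#2 bne  $1, $2, L8 ; 0/15/2/9 ; →target
#3 xori  $1, $1, 3 ; 0/12/2/9
#8 and  $3, $2, $1 ; 0/12/2/0
#9 slt  $2, $0, $0 ; 0/12/0/0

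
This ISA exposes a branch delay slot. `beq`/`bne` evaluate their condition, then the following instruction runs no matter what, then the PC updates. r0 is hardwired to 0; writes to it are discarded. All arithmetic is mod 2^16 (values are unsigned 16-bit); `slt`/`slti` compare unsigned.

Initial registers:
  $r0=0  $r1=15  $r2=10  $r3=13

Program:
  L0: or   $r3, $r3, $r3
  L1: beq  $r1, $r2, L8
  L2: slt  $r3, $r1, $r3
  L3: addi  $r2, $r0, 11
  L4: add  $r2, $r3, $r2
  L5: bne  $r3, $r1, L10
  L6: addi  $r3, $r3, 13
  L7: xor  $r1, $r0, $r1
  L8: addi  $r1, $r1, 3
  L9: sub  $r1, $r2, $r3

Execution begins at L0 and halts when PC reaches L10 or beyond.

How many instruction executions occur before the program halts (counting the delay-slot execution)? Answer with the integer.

7

PC=0  or   $r3, $r3, $r3     | $r0=0 $r1=15 $r2=10 $r3=13
PC=1  beq  $r1, $r2, L8      | $r0=0 $r1=15 $r2=10 $r3=13  [not taken]
PC=2  slt  $r3, $r1, $r3     | $r0=0 $r1=15 $r2=10 $r3=0
PC=3  addi  $r2, $r0, 11     | $r0=0 $r1=15 $r2=11 $r3=0
PC=4  add  $r2, $r3, $r2     | $r0=0 $r1=15 $r2=11 $r3=0
PC=5  bne  $r3, $r1, L10     | $r0=0 $r1=15 $r2=11 $r3=0  [TAKEN]
PC=6  addi  $r3, $r3, 13     | $r0=0 $r1=15 $r2=11 $r3=13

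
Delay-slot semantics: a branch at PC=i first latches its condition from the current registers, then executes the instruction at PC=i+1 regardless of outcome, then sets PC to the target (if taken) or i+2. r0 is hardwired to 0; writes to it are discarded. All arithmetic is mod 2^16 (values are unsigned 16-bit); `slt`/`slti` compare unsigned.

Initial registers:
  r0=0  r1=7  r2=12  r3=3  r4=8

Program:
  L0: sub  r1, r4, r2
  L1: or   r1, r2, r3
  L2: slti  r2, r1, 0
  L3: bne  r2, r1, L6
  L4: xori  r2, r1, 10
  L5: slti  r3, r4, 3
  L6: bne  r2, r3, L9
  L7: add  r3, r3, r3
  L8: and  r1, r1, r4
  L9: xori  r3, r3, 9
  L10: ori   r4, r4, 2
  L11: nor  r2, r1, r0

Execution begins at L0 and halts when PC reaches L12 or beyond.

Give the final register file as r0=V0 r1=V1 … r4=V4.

r0=0 r1=15 r2=65520 r3=15 r4=10

[0] sub  r1, r4, r2  →  {r0:0, r1:65532, r2:12, r3:3, r4:8}
[1] or   r1, r2, r3  →  {r0:0, r1:15, r2:12, r3:3, r4:8}
[2] slti  r2, r1, 0  →  {r0:0, r1:15, r2:0, r3:3, r4:8}
[3] bne  r2, r1, L6  →  {r0:0, r1:15, r2:0, r3:3, r4:8}  ⟨branch taken⟩
[4] xori  r2, r1, 10  →  {r0:0, r1:15, r2:5, r3:3, r4:8}
[6] bne  r2, r3, L9  →  {r0:0, r1:15, r2:5, r3:3, r4:8}  ⟨branch taken⟩
[7] add  r3, r3, r3  →  {r0:0, r1:15, r2:5, r3:6, r4:8}
[9] xori  r3, r3, 9  →  {r0:0, r1:15, r2:5, r3:15, r4:8}
[10] ori   r4, r4, 2  →  {r0:0, r1:15, r2:5, r3:15, r4:10}
[11] nor  r2, r1, r0  →  {r0:0, r1:15, r2:65520, r3:15, r4:10}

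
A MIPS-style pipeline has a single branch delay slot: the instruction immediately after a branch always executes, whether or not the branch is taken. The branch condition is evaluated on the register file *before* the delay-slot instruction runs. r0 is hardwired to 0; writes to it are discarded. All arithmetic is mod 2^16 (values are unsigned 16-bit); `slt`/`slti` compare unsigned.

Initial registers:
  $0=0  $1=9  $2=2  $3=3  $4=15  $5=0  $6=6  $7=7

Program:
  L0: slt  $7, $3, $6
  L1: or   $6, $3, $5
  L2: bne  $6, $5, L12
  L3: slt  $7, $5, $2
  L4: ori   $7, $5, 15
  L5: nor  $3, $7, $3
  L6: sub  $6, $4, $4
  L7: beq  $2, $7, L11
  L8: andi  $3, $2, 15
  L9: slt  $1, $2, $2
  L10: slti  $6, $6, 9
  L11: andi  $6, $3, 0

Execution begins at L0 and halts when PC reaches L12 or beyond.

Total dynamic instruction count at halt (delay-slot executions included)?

PC=0  slt  $7, $3, $6        | $0=0 $1=9 $2=2 $3=3 $4=15 $5=0 $6=6 $7=1
PC=1  or   $6, $3, $5        | $0=0 $1=9 $2=2 $3=3 $4=15 $5=0 $6=3 $7=1
PC=2  bne  $6, $5, L12       | $0=0 $1=9 $2=2 $3=3 $4=15 $5=0 $6=3 $7=1  [TAKEN]
PC=3  slt  $7, $5, $2        | $0=0 $1=9 $2=2 $3=3 $4=15 $5=0 $6=3 $7=1

4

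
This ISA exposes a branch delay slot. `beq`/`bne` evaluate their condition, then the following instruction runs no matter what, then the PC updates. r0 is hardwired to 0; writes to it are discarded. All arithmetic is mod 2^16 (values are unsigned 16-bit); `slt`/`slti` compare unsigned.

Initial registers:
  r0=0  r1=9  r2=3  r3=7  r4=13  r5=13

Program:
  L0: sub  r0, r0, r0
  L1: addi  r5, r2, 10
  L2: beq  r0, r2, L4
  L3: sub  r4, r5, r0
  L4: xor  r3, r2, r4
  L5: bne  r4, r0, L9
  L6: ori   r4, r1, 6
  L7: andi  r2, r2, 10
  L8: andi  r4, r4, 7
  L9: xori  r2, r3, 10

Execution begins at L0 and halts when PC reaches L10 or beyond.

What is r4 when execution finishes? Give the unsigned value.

15

#0 sub  r0, r0, r0 ; 0/9/3/7/13/13
#1 addi  r5, r2, 10 ; 0/9/3/7/13/13
#2 beq  r0, r2, L4 ; 0/9/3/7/13/13 ; →fallthru
#3 sub  r4, r5, r0 ; 0/9/3/7/13/13
#4 xor  r3, r2, r4 ; 0/9/3/14/13/13
#5 bne  r4, r0, L9 ; 0/9/3/14/13/13 ; →target
#6 ori   r4, r1, 6 ; 0/9/3/14/15/13
#9 xori  r2, r3, 10 ; 0/9/4/14/15/13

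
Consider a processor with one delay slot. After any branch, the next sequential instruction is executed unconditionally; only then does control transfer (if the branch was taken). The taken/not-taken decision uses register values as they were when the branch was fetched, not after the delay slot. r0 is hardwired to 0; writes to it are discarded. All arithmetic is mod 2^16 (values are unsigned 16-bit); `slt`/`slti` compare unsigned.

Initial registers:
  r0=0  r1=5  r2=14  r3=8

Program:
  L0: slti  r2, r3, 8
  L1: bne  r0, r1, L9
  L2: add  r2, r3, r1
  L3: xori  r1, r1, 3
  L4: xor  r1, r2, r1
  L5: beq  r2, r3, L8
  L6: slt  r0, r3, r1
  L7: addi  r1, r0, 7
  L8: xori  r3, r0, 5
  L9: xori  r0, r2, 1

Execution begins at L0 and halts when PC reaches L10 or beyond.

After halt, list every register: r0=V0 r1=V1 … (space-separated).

  step pc=0: slti  r2, r3, 8  regs=(0,5,0,8)
  step pc=1: bne  r0, r1, L9  cond=T  regs=(0,5,0,8)
  step pc=2: add  r2, r3, r1  regs=(0,5,13,8)
  step pc=9: xori  r0, r2, 1  regs=(0,5,13,8)

r0=0 r1=5 r2=13 r3=8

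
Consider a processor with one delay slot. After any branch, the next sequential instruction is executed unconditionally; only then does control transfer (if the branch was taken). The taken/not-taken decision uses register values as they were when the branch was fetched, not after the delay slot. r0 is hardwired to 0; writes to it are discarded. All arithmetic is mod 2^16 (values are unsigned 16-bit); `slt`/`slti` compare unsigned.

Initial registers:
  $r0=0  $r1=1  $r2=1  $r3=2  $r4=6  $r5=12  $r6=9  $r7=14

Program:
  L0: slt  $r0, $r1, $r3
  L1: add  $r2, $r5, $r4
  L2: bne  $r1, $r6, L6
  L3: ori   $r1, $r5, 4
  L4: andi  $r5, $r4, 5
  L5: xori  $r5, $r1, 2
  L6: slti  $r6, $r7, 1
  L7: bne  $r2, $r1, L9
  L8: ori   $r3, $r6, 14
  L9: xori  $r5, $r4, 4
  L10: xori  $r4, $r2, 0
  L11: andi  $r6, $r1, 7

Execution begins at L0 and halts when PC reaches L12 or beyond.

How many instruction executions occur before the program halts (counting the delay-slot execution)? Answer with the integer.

10

  step pc=0: slt  $r0, $r1, $r3  regs=(0,1,1,2,6,12,9,14)
  step pc=1: add  $r2, $r5, $r4  regs=(0,1,18,2,6,12,9,14)
  step pc=2: bne  $r1, $r6, L6  cond=T  regs=(0,1,18,2,6,12,9,14)
  step pc=3: ori   $r1, $r5, 4  regs=(0,12,18,2,6,12,9,14)
  step pc=6: slti  $r6, $r7, 1  regs=(0,12,18,2,6,12,0,14)
  step pc=7: bne  $r2, $r1, L9  cond=T  regs=(0,12,18,2,6,12,0,14)
  step pc=8: ori   $r3, $r6, 14  regs=(0,12,18,14,6,12,0,14)
  step pc=9: xori  $r5, $r4, 4  regs=(0,12,18,14,6,2,0,14)
  step pc=10: xori  $r4, $r2, 0  regs=(0,12,18,14,18,2,0,14)
  step pc=11: andi  $r6, $r1, 7  regs=(0,12,18,14,18,2,4,14)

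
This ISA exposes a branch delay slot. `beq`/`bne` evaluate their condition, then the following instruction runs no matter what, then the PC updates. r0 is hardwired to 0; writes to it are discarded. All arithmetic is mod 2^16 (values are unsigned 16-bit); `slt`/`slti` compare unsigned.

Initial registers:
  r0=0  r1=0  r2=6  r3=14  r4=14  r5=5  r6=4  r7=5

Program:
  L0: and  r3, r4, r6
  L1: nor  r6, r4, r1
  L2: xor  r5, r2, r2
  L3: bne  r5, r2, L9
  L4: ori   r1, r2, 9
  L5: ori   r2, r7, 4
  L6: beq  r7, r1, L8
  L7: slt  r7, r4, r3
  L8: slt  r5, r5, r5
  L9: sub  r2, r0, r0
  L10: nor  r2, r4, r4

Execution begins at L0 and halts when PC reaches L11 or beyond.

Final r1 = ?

#0 and  r3, r4, r6 ; 0/0/6/4/14/5/4/5
#1 nor  r6, r4, r1 ; 0/0/6/4/14/5/65521/5
#2 xor  r5, r2, r2 ; 0/0/6/4/14/0/65521/5
#3 bne  r5, r2, L9 ; 0/0/6/4/14/0/65521/5 ; →target
#4 ori   r1, r2, 9 ; 0/15/6/4/14/0/65521/5
#9 sub  r2, r0, r0 ; 0/15/0/4/14/0/65521/5
#10 nor  r2, r4, r4 ; 0/15/65521/4/14/0/65521/5

15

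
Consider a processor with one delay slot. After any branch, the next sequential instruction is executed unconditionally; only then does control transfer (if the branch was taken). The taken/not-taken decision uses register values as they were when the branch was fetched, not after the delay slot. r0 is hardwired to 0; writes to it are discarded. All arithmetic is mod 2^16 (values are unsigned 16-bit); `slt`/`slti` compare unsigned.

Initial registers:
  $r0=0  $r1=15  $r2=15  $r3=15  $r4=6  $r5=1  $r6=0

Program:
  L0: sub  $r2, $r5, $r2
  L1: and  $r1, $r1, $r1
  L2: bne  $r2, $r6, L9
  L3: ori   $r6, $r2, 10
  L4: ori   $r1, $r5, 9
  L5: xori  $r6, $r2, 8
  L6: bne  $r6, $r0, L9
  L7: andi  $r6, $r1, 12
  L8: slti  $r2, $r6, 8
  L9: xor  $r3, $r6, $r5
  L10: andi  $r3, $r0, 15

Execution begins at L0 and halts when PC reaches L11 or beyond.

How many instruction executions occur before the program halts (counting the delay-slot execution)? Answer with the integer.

[0] sub  $r2, $r5, $r2  →  {$r0:0, $r1:15, $r2:65522, $r3:15, $r4:6, $r5:1, $r6:0}
[1] and  $r1, $r1, $r1  →  {$r0:0, $r1:15, $r2:65522, $r3:15, $r4:6, $r5:1, $r6:0}
[2] bne  $r2, $r6, L9  →  {$r0:0, $r1:15, $r2:65522, $r3:15, $r4:6, $r5:1, $r6:0}  ⟨branch taken⟩
[3] ori   $r6, $r2, 10  →  {$r0:0, $r1:15, $r2:65522, $r3:15, $r4:6, $r5:1, $r6:65530}
[9] xor  $r3, $r6, $r5  →  {$r0:0, $r1:15, $r2:65522, $r3:65531, $r4:6, $r5:1, $r6:65530}
[10] andi  $r3, $r0, 15  →  {$r0:0, $r1:15, $r2:65522, $r3:0, $r4:6, $r5:1, $r6:65530}

6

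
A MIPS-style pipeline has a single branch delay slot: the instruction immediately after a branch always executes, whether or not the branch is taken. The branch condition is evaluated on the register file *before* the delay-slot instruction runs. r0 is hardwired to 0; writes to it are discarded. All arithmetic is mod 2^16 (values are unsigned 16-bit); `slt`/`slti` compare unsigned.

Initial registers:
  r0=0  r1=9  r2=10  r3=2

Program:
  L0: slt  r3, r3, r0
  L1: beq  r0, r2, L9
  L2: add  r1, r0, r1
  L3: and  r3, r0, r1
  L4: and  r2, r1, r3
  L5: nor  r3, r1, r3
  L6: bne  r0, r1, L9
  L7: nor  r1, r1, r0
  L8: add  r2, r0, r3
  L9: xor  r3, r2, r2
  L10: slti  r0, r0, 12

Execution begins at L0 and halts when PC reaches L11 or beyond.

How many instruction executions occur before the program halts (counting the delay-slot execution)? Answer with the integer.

10

  step pc=0: slt  r3, r3, r0  regs=(0,9,10,0)
  step pc=1: beq  r0, r2, L9  cond=F  regs=(0,9,10,0)
  step pc=2: add  r1, r0, r1  regs=(0,9,10,0)
  step pc=3: and  r3, r0, r1  regs=(0,9,10,0)
  step pc=4: and  r2, r1, r3  regs=(0,9,0,0)
  step pc=5: nor  r3, r1, r3  regs=(0,9,0,65526)
  step pc=6: bne  r0, r1, L9  cond=T  regs=(0,9,0,65526)
  step pc=7: nor  r1, r1, r0  regs=(0,65526,0,65526)
  step pc=9: xor  r3, r2, r2  regs=(0,65526,0,0)
  step pc=10: slti  r0, r0, 12  regs=(0,65526,0,0)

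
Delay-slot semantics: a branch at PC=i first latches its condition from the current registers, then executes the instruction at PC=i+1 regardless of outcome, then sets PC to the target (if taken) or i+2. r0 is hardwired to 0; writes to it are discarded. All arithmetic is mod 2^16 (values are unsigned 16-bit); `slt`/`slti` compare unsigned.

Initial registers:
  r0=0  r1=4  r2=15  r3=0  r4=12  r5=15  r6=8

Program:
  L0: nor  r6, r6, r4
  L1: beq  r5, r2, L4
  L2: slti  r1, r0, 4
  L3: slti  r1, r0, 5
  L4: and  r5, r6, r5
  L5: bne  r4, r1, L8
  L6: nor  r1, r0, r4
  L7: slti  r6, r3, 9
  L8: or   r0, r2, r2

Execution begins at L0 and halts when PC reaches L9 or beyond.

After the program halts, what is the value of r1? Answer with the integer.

65523

  step pc=0: nor  r6, r6, r4  regs=(0,4,15,0,12,15,65523)
  step pc=1: beq  r5, r2, L4  cond=T  regs=(0,4,15,0,12,15,65523)
  step pc=2: slti  r1, r0, 4  regs=(0,1,15,0,12,15,65523)
  step pc=4: and  r5, r6, r5  regs=(0,1,15,0,12,3,65523)
  step pc=5: bne  r4, r1, L8  cond=T  regs=(0,1,15,0,12,3,65523)
  step pc=6: nor  r1, r0, r4  regs=(0,65523,15,0,12,3,65523)
  step pc=8: or   r0, r2, r2  regs=(0,65523,15,0,12,3,65523)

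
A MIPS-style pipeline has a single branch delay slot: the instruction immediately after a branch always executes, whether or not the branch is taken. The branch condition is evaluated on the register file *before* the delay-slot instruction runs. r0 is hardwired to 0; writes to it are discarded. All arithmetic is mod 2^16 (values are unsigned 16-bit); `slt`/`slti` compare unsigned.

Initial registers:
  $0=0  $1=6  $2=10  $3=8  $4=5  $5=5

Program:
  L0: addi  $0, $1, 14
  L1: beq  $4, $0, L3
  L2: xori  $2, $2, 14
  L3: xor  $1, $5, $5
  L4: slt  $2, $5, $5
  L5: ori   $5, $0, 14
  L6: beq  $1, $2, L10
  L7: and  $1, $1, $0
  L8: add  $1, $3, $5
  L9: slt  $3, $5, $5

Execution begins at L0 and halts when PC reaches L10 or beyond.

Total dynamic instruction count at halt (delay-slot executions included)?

#0 addi  $0, $1, 14 ; 0/6/10/8/5/5
#1 beq  $4, $0, L3 ; 0/6/10/8/5/5 ; →fallthru
#2 xori  $2, $2, 14 ; 0/6/4/8/5/5
#3 xor  $1, $5, $5 ; 0/0/4/8/5/5
#4 slt  $2, $5, $5 ; 0/0/0/8/5/5
#5 ori   $5, $0, 14 ; 0/0/0/8/5/14
#6 beq  $1, $2, L10 ; 0/0/0/8/5/14 ; →target
#7 and  $1, $1, $0 ; 0/0/0/8/5/14

8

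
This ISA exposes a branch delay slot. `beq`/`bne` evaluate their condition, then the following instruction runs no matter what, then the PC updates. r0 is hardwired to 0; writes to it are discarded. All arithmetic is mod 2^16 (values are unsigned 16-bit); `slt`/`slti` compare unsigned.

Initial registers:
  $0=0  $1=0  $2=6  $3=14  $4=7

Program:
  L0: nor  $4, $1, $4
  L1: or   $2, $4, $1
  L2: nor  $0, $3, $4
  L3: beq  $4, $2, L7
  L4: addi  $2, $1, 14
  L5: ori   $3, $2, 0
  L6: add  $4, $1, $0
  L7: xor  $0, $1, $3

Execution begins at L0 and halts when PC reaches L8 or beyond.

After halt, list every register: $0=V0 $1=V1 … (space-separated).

  step pc=0: nor  $4, $1, $4  regs=(0,0,6,14,65528)
  step pc=1: or   $2, $4, $1  regs=(0,0,65528,14,65528)
  step pc=2: nor  $0, $3, $4  regs=(0,0,65528,14,65528)
  step pc=3: beq  $4, $2, L7  cond=T  regs=(0,0,65528,14,65528)
  step pc=4: addi  $2, $1, 14  regs=(0,0,14,14,65528)
  step pc=7: xor  $0, $1, $3  regs=(0,0,14,14,65528)

$0=0 $1=0 $2=14 $3=14 $4=65528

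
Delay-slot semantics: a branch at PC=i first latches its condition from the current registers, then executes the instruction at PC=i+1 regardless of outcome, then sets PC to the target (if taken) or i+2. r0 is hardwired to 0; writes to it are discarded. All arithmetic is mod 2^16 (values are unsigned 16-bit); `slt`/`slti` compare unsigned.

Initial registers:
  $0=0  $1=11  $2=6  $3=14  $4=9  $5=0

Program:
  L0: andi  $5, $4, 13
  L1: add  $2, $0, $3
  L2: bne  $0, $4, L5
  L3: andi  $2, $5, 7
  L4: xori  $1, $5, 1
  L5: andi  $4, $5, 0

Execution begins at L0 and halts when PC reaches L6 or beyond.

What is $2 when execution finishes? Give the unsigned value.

1

[0] andi  $5, $4, 13  →  {$0:0, $1:11, $2:6, $3:14, $4:9, $5:9}
[1] add  $2, $0, $3  →  {$0:0, $1:11, $2:14, $3:14, $4:9, $5:9}
[2] bne  $0, $4, L5  →  {$0:0, $1:11, $2:14, $3:14, $4:9, $5:9}  ⟨branch taken⟩
[3] andi  $2, $5, 7  →  {$0:0, $1:11, $2:1, $3:14, $4:9, $5:9}
[5] andi  $4, $5, 0  →  {$0:0, $1:11, $2:1, $3:14, $4:0, $5:9}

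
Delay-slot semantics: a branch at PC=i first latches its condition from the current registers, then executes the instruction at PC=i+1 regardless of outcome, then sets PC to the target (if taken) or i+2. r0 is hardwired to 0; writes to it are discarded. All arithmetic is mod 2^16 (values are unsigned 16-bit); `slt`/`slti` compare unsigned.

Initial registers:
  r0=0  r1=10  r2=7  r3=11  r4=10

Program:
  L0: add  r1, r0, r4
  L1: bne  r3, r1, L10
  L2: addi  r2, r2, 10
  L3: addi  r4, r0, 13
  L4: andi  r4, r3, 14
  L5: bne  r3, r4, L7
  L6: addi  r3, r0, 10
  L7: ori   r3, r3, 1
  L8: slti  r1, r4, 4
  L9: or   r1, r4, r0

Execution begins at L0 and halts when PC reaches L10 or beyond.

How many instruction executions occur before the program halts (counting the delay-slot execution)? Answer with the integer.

PC=0  add  r1, r0, r4        | r0=0 r1=10 r2=7 r3=11 r4=10
PC=1  bne  r3, r1, L10       | r0=0 r1=10 r2=7 r3=11 r4=10  [TAKEN]
PC=2  addi  r2, r2, 10       | r0=0 r1=10 r2=17 r3=11 r4=10

3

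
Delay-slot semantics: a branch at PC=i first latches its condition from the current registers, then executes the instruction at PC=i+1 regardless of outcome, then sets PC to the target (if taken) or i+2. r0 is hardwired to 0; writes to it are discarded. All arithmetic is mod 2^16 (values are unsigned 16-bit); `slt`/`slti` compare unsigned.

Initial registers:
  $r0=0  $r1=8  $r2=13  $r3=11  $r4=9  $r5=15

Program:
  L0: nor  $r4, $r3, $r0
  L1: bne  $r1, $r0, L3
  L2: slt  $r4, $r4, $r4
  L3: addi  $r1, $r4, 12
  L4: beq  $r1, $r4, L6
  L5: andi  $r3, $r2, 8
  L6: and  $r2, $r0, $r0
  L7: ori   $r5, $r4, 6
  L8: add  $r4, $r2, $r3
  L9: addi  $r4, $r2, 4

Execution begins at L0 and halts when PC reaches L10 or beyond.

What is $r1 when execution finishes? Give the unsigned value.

12

  step pc=0: nor  $r4, $r3, $r0  regs=(0,8,13,11,65524,15)
  step pc=1: bne  $r1, $r0, L3  cond=T  regs=(0,8,13,11,65524,15)
  step pc=2: slt  $r4, $r4, $r4  regs=(0,8,13,11,0,15)
  step pc=3: addi  $r1, $r4, 12  regs=(0,12,13,11,0,15)
  step pc=4: beq  $r1, $r4, L6  cond=F  regs=(0,12,13,11,0,15)
  step pc=5: andi  $r3, $r2, 8  regs=(0,12,13,8,0,15)
  step pc=6: and  $r2, $r0, $r0  regs=(0,12,0,8,0,15)
  step pc=7: ori   $r5, $r4, 6  regs=(0,12,0,8,0,6)
  step pc=8: add  $r4, $r2, $r3  regs=(0,12,0,8,8,6)
  step pc=9: addi  $r4, $r2, 4  regs=(0,12,0,8,4,6)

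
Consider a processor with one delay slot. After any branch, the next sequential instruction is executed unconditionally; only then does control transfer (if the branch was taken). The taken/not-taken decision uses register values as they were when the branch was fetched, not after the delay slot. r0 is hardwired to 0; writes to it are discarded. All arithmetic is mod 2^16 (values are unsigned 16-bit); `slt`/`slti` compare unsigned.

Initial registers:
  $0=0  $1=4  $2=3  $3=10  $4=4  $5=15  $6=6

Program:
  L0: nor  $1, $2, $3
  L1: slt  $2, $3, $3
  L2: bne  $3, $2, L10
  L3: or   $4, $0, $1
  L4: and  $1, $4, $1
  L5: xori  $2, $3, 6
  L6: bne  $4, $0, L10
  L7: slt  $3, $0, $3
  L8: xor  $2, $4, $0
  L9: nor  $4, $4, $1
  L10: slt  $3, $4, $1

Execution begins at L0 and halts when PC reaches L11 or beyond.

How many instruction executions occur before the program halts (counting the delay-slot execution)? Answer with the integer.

  step pc=0: nor  $1, $2, $3  regs=(0,65524,3,10,4,15,6)
  step pc=1: slt  $2, $3, $3  regs=(0,65524,0,10,4,15,6)
  step pc=2: bne  $3, $2, L10  cond=T  regs=(0,65524,0,10,4,15,6)
  step pc=3: or   $4, $0, $1  regs=(0,65524,0,10,65524,15,6)
  step pc=10: slt  $3, $4, $1  regs=(0,65524,0,0,65524,15,6)

5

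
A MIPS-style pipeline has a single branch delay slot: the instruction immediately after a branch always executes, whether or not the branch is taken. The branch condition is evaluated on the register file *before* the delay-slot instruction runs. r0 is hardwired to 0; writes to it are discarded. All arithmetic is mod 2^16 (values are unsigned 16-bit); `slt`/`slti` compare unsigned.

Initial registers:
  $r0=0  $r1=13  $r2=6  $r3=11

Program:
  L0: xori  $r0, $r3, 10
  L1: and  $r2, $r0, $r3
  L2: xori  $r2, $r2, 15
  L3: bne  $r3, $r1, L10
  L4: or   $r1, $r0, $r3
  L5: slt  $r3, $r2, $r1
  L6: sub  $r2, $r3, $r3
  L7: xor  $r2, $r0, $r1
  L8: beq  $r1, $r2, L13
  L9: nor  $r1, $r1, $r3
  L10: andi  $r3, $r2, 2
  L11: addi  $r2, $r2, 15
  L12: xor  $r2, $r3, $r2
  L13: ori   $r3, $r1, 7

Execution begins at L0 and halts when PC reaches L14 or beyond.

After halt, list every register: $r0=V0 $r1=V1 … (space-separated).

  step pc=0: xori  $r0, $r3, 10  regs=(0,13,6,11)
  step pc=1: and  $r2, $r0, $r3  regs=(0,13,0,11)
  step pc=2: xori  $r2, $r2, 15  regs=(0,13,15,11)
  step pc=3: bne  $r3, $r1, L10  cond=T  regs=(0,13,15,11)
  step pc=4: or   $r1, $r0, $r3  regs=(0,11,15,11)
  step pc=10: andi  $r3, $r2, 2  regs=(0,11,15,2)
  step pc=11: addi  $r2, $r2, 15  regs=(0,11,30,2)
  step pc=12: xor  $r2, $r3, $r2  regs=(0,11,28,2)
  step pc=13: ori   $r3, $r1, 7  regs=(0,11,28,15)

$r0=0 $r1=11 $r2=28 $r3=15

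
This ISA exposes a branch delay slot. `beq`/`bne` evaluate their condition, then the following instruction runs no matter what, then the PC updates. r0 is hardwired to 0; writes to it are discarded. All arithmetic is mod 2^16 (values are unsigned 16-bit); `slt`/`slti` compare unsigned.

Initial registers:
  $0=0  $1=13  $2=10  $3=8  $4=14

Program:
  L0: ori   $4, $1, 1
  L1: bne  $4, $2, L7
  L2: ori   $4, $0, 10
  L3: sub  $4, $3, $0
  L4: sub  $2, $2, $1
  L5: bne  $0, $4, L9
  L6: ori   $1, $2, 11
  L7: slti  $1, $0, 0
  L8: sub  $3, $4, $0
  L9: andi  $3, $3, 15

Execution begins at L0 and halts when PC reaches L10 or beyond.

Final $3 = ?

  step pc=0: ori   $4, $1, 1  regs=(0,13,10,8,13)
  step pc=1: bne  $4, $2, L7  cond=T  regs=(0,13,10,8,13)
  step pc=2: ori   $4, $0, 10  regs=(0,13,10,8,10)
  step pc=7: slti  $1, $0, 0  regs=(0,0,10,8,10)
  step pc=8: sub  $3, $4, $0  regs=(0,0,10,10,10)
  step pc=9: andi  $3, $3, 15  regs=(0,0,10,10,10)

10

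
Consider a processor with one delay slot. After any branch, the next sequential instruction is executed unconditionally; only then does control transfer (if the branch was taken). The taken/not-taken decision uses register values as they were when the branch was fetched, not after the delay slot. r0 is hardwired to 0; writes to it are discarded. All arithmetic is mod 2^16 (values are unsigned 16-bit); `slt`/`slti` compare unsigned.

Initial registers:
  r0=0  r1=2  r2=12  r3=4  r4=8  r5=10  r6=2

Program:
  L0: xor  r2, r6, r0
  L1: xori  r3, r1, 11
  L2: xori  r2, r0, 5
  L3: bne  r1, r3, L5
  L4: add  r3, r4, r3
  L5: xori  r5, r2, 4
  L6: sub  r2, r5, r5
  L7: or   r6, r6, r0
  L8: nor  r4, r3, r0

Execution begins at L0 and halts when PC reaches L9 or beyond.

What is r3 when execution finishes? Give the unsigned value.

17

  step pc=0: xor  r2, r6, r0  regs=(0,2,2,4,8,10,2)
  step pc=1: xori  r3, r1, 11  regs=(0,2,2,9,8,10,2)
  step pc=2: xori  r2, r0, 5  regs=(0,2,5,9,8,10,2)
  step pc=3: bne  r1, r3, L5  cond=T  regs=(0,2,5,9,8,10,2)
  step pc=4: add  r3, r4, r3  regs=(0,2,5,17,8,10,2)
  step pc=5: xori  r5, r2, 4  regs=(0,2,5,17,8,1,2)
  step pc=6: sub  r2, r5, r5  regs=(0,2,0,17,8,1,2)
  step pc=7: or   r6, r6, r0  regs=(0,2,0,17,8,1,2)
  step pc=8: nor  r4, r3, r0  regs=(0,2,0,17,65518,1,2)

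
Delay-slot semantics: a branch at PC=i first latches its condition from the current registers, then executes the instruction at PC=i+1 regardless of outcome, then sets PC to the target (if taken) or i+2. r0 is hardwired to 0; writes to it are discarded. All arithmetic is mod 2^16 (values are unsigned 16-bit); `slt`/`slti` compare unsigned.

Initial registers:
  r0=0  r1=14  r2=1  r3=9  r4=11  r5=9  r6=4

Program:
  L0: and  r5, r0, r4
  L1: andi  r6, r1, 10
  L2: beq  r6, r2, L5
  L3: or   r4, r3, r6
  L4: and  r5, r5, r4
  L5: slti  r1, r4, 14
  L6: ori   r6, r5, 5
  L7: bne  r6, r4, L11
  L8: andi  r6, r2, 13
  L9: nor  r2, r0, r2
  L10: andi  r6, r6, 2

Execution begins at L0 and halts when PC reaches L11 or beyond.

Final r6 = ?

1

[0] and  r5, r0, r4  →  {r0:0, r1:14, r2:1, r3:9, r4:11, r5:0, r6:4}
[1] andi  r6, r1, 10  →  {r0:0, r1:14, r2:1, r3:9, r4:11, r5:0, r6:10}
[2] beq  r6, r2, L5  →  {r0:0, r1:14, r2:1, r3:9, r4:11, r5:0, r6:10}  ⟨branch fallthrough⟩
[3] or   r4, r3, r6  →  {r0:0, r1:14, r2:1, r3:9, r4:11, r5:0, r6:10}
[4] and  r5, r5, r4  →  {r0:0, r1:14, r2:1, r3:9, r4:11, r5:0, r6:10}
[5] slti  r1, r4, 14  →  {r0:0, r1:1, r2:1, r3:9, r4:11, r5:0, r6:10}
[6] ori   r6, r5, 5  →  {r0:0, r1:1, r2:1, r3:9, r4:11, r5:0, r6:5}
[7] bne  r6, r4, L11  →  {r0:0, r1:1, r2:1, r3:9, r4:11, r5:0, r6:5}  ⟨branch taken⟩
[8] andi  r6, r2, 13  →  {r0:0, r1:1, r2:1, r3:9, r4:11, r5:0, r6:1}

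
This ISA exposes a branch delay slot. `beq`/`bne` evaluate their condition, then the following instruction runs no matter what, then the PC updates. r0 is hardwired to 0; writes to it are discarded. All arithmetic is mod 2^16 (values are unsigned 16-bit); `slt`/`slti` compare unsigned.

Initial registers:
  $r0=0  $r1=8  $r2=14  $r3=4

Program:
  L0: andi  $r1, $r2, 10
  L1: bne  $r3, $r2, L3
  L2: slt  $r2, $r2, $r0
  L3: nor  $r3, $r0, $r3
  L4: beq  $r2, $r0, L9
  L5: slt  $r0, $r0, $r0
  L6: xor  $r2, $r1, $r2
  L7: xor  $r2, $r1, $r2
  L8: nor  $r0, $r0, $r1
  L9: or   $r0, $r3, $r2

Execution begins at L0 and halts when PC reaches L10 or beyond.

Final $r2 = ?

0

#0 andi  $r1, $r2, 10 ; 0/10/14/4
#1 bne  $r3, $r2, L3 ; 0/10/14/4 ; →target
#2 slt  $r2, $r2, $r0 ; 0/10/0/4
#3 nor  $r3, $r0, $r3 ; 0/10/0/65531
#4 beq  $r2, $r0, L9 ; 0/10/0/65531 ; →target
#5 slt  $r0, $r0, $r0 ; 0/10/0/65531
#9 or   $r0, $r3, $r2 ; 0/10/0/65531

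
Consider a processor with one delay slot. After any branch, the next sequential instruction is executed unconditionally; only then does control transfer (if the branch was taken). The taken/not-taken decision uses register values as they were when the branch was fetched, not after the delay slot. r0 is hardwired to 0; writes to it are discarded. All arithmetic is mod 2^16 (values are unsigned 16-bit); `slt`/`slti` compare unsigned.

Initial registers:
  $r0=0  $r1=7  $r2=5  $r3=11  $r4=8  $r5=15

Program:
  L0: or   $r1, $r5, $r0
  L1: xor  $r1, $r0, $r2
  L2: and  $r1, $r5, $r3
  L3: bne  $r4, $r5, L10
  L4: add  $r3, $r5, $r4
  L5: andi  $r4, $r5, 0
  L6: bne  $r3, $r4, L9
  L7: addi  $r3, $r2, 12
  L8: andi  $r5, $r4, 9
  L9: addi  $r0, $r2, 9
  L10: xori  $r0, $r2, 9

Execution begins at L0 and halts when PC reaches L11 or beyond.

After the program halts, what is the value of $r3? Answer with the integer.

PC=0  or   $r1, $r5, $r0     | $r0=0 $r1=15 $r2=5 $r3=11 $r4=8 $r5=15
PC=1  xor  $r1, $r0, $r2     | $r0=0 $r1=5 $r2=5 $r3=11 $r4=8 $r5=15
PC=2  and  $r1, $r5, $r3     | $r0=0 $r1=11 $r2=5 $r3=11 $r4=8 $r5=15
PC=3  bne  $r4, $r5, L10     | $r0=0 $r1=11 $r2=5 $r3=11 $r4=8 $r5=15  [TAKEN]
PC=4  add  $r3, $r5, $r4     | $r0=0 $r1=11 $r2=5 $r3=23 $r4=8 $r5=15
PC=10 xori  $r0, $r2, 9      | $r0=0 $r1=11 $r2=5 $r3=23 $r4=8 $r5=15

23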